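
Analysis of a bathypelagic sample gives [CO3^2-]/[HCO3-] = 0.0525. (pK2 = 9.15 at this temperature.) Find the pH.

pH = 7.87

From K2 = [H⁺][CO3^2-]/[HCO3-]:  pH = pK2 + log₁₀([CO3^2-]/[HCO3-])
log₁₀(0.0525) = -1.280
pH = 9.15 + (-1.280) = 7.87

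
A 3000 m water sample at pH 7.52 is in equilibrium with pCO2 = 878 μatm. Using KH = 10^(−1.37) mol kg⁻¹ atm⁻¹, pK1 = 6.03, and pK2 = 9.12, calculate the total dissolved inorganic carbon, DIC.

[CO2*] = KH · pCO2 = 10^(−1.37) × 878×10^-6 = 3.745×10^-5 mol/kg
α₀ = 1/(1 + K1/[H⁺] + K1K2/[H⁺]²) = 1/(1 + 10^+1.49 + 10^-0.11) = 0.03060
DIC = [CO2*]/α₀ = 3.745×10^-5 / 0.03060 = 1.22 mmol/kg

DIC = 1.22 mmol/kg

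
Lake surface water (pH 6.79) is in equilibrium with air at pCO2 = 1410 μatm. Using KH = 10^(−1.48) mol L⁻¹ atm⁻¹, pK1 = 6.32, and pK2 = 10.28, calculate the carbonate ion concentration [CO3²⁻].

[CO3²⁻] = 0.0446 μmol/L

[CO2*] = KH · pCO2 = 10^(−1.48) × 1410×10^-6 = 4.669×10^-5 mol/L
α₀ = 1/(1 + K1/[H⁺] + K1K2/[H⁺]²) = 1/(1 + 10^+0.47 + 10^-3.02) = 0.2530
DIC = [CO2*]/α₀ = 4.669×10^-5 / 0.2530 = 0.1845 mmol/L
[CO3²⁻] = α₂·DIC; α₂ = 0.0002416, so [CO3²⁻] = 0.0002416 × 0.1845 = 4.46×10^-5 mmol/L = 0.0446 μmol/L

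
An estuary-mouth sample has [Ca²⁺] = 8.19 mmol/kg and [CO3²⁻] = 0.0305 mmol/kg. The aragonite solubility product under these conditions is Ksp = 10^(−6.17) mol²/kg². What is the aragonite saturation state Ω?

Ksp = 10^(−6.17) = 6.761×10^-7
Ω = [Ca²⁺][CO3²⁻]/Ksp = (8.19×10^-3)(0.0305×10^-3) / 6.761×10^-7 = 0.369

Ω = 0.369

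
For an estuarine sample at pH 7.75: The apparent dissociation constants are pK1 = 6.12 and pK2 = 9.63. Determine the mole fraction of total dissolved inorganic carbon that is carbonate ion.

α₂ = 1 / (1 + [H⁺]/K2 + [H⁺]²/(K1K2)) = 1 / (1 + 10^+1.88 + 10^+0.25)
   = 1 / (1 + 75.858 + 1.7783) = 1/78.636 = 0.01272

α₂ = 0.0127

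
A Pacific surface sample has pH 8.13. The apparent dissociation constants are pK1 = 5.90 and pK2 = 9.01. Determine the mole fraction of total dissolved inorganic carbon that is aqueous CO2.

α₀ = 0.00518

α₀ = 1 / (1 + K1/[H⁺] + K1K2/[H⁺]²) = 1 / (1 + 10^+2.23 + 10^+1.35)
   = 1 / (1 + 169.82 + 22.387) = 1/193.21 = 0.005176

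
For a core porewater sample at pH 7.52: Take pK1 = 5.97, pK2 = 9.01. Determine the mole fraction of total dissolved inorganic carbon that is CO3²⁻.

α₂ = 0.0305

α₂ = 1 / (1 + [H⁺]/K2 + [H⁺]²/(K1K2)) = 1 / (1 + 10^+1.49 + 10^-0.06)
   = 1 / (1 + 30.903 + 0.87096) = 1/32.774 = 0.03051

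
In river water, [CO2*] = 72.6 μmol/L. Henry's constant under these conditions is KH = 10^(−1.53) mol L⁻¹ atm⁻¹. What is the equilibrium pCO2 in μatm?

pCO2 = 2460 μatm

KH = 10^(−1.53) = 2.951×10^-2 mol L⁻¹ atm⁻¹
pCO2 = [CO2*]/KH = 72.6×10^-6 / 2.951×10^-2 = 2.46×10^-3 atm = 2460 μatm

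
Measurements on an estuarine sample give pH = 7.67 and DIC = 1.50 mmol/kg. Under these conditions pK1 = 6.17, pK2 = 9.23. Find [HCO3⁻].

[HCO3⁻] = 1.42 mmol/kg

α₁ = 1 / (1 + [H⁺]/K1 + K2/[H⁺]) = 1 / (1 + 10^-1.50 + 10^-1.56)
   = 1 / (1 + 0.031623 + 0.027542) = 1/1.0592 = 0.9441
[HCO3⁻] = α₁ × DIC = 0.9441 × 1.50 = 1.42 mmol/kg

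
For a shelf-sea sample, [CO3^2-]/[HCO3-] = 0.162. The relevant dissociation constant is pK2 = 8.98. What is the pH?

pH = 8.19

From K2 = [H⁺][CO3^2-]/[HCO3-]:  pH = pK2 + log₁₀([CO3^2-]/[HCO3-])
log₁₀(0.162) = -0.790
pH = 8.98 + (-0.790) = 8.19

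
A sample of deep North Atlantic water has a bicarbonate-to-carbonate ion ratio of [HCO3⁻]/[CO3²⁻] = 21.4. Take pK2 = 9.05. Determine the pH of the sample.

pH = 7.72

From K2 = [H⁺][CO3²⁻]/[HCO3⁻]:  pH = pK2 − log₁₀([HCO3⁻]/[CO3²⁻])
log₁₀(21.4) = +1.330
pH = 9.05 − (+1.330) = 7.72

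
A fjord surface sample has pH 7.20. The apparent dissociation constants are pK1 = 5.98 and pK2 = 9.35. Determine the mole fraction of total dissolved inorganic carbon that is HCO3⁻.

α₁ = 1 / (1 + [H⁺]/K1 + K2/[H⁺]) = 1 / (1 + 10^-1.22 + 10^-2.15)
   = 1 / (1 + 0.060256 + 0.0070795) = 1/1.0673 = 0.9369

α₁ = 0.937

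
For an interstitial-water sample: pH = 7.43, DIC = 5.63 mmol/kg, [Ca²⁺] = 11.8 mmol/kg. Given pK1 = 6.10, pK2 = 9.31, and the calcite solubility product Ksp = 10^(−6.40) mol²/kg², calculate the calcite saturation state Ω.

Ω = 2.08

α₂ = 1 / (1 + [H⁺]/K2 + [H⁺]²/(K1K2)) = 1 / (1 + 10^+1.88 + 10^+0.55)
   = 1 / (1 + 75.858 + 3.5481) = 1/80.406 = 0.01244
[CO3²⁻] = α₂ × DIC = 0.01244 × 5.63 = 0.07002 mmol/kg
Ksp = 10^(−6.40) = 3.981×10^-7
Ω = [Ca²⁺][CO3²⁻]/Ksp = (11.8×10^-3)(7.002×10^-5) / 3.981×10^-7 = 2.08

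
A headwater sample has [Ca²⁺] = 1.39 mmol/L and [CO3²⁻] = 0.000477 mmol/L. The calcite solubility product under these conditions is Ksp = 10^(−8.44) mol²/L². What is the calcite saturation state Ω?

Ω = 0.183

Ksp = 10^(−8.44) = 3.631×10^-9
Ω = [Ca²⁺][CO3²⁻]/Ksp = (1.39×10^-3)(0.000477×10^-3) / 3.631×10^-9 = 0.183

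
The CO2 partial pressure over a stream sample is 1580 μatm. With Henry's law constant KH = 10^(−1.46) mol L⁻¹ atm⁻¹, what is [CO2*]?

[CO2*] = 54.8 μmol/L

KH = 10^(−1.46) = 3.467×10^-2 mol L⁻¹ atm⁻¹
[CO2*] = KH · pCO2 = 3.467×10^-2 × 1580×10^-6 atm = 5.48×10^-5 mol/L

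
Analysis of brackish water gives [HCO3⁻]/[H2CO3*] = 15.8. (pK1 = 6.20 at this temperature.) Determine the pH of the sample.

pH = 7.40

From K1 = [H⁺][HCO3⁻]/[H2CO3*]:  pH = pK1 + log₁₀([HCO3⁻]/[H2CO3*])
log₁₀(15.8) = +1.199
pH = 6.20 + (+1.199) = 7.40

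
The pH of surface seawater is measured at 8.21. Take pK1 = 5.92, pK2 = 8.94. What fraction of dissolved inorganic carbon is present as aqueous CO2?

α₀ = 0.00430

α₀ = 1 / (1 + K1/[H⁺] + K1K2/[H⁺]²) = 1 / (1 + 10^+2.29 + 10^+1.56)
   = 1 / (1 + 194.98 + 36.308) = 1/232.29 = 0.004305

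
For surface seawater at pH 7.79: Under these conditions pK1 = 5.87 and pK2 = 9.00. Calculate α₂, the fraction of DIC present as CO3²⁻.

α₂ = 1 / (1 + [H⁺]/K2 + [H⁺]²/(K1K2)) = 1 / (1 + 10^+1.21 + 10^-0.71)
   = 1 / (1 + 16.218 + 0.19498) = 1/17.413 = 0.05743

α₂ = 0.0574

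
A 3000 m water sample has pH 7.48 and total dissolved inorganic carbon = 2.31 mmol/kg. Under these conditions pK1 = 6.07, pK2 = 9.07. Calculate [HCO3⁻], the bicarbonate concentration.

[HCO3⁻] = 2.17 mmol/kg

α₁ = 1 / (1 + [H⁺]/K1 + K2/[H⁺]) = 1 / (1 + 10^-1.41 + 10^-1.59)
   = 1 / (1 + 0.038905 + 0.025704) = 1/1.0646 = 0.9393
[HCO3⁻] = α₁ × DIC = 0.9393 × 2.31 = 2.17 mmol/kg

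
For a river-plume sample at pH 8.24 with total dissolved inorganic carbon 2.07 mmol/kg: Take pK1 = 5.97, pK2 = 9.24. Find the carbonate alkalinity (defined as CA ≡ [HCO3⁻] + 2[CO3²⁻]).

CA = [HCO3⁻] + 2[CO3²⁻] = (α₁ + 2α₂)·DIC
At pH 8.24: [H⁺]/K1 = 10^-2.27 = 0.0053703, K2/[H⁺] = 10^-1.00 = 0.10000
α₁ = 1/(1 + 0.0053703 + 0.10000) = 1/1.1054 = 0.9047; α₂ = α₁·K2/[H⁺] = 0.09047
α₁ + 2α₂ = 1.0856
CA = 1.0856 × 2.07 = 2.25 mmol/kg

CA = 2.25 mmol/kg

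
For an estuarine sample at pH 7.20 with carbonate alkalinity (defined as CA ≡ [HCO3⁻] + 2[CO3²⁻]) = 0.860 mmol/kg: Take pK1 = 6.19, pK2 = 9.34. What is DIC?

CA = [HCO3⁻] + 2[CO3²⁻] = (α₁ + 2α₂)·DIC
At pH 7.20: [H⁺]/K1 = 10^-1.01 = 0.097724, K2/[H⁺] = 10^-2.14 = 0.0072444
α₁ = 1/(1 + 0.097724 + 0.0072444) = 1/1.1050 = 0.9050; α₂ = α₁·K2/[H⁺] = 0.006556
α₁ + 2α₂ = 0.9181
DIC = CA / (α₁ + 2α₂) = 0.860 / 0.9181 = 0.937 mmol/kg

DIC = 0.937 mmol/kg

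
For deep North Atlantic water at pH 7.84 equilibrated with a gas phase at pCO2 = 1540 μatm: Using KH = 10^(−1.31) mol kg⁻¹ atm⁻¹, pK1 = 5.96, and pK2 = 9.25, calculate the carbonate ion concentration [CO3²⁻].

[CO2*] = KH · pCO2 = 10^(−1.31) × 1540×10^-6 = 7.543×10^-5 mol/kg
α₀ = 1/(1 + K1/[H⁺] + K1K2/[H⁺]²) = 1/(1 + 10^+1.88 + 10^+0.47) = 0.01253
DIC = [CO2*]/α₀ = 7.543×10^-5 / 0.01253 = 6.020 mmol/kg
[CO3²⁻] = α₂·DIC; α₂ = 0.03698, so [CO3²⁻] = 0.03698 × 6.020 = 0.223 mmol/kg

[CO3²⁻] = 0.223 mmol/kg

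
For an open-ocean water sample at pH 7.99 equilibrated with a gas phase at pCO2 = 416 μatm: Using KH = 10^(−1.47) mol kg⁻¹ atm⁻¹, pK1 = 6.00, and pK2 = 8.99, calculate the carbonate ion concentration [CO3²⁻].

[CO3²⁻] = 0.138 mmol/kg

[CO2*] = KH · pCO2 = 10^(−1.47) × 416×10^-6 = 1.410×10^-5 mol/kg
α₀ = 1/(1 + K1/[H⁺] + K1K2/[H⁺]²) = 1/(1 + 10^+1.99 + 10^+0.99) = 0.009217
DIC = [CO2*]/α₀ = 1.410×10^-5 / 0.009217 = 1.529 mmol/kg
[CO3²⁻] = α₂·DIC; α₂ = 0.09007, so [CO3²⁻] = 0.09007 × 1.529 = 0.138 mmol/kg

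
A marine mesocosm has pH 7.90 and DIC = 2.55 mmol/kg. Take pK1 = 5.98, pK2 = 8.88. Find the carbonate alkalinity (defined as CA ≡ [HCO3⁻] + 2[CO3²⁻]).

CA = 2.76 mmol/kg

CA = [HCO3⁻] + 2[CO3²⁻] = (α₁ + 2α₂)·DIC
At pH 7.90: [H⁺]/K1 = 10^-1.92 = 0.012023, K2/[H⁺] = 10^-0.98 = 0.10471
α₁ = 1/(1 + 0.012023 + 0.10471) = 1/1.1167 = 0.8955; α₂ = α₁·K2/[H⁺] = 0.09377
α₁ + 2α₂ = 1.0830
CA = 1.0830 × 2.55 = 2.76 mmol/kg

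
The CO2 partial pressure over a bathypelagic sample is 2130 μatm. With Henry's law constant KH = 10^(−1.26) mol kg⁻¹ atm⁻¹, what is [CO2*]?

[CO2*] = 117 μmol/kg

KH = 10^(−1.26) = 5.495×10^-2 mol kg⁻¹ atm⁻¹
[CO2*] = KH · pCO2 = 5.495×10^-2 × 2130×10^-6 atm = 1.17×10^-4 mol/kg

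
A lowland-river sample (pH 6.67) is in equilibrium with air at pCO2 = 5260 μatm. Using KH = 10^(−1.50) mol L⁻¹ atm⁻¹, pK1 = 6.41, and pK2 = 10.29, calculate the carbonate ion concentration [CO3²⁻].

[CO2*] = KH · pCO2 = 10^(−1.50) × 5260×10^-6 = 1.663×10^-4 mol/L
α₀ = 1/(1 + K1/[H⁺] + K1K2/[H⁺]²) = 1/(1 + 10^+0.26 + 10^-3.36) = 0.3546
DIC = [CO2*]/α₀ = 1.663×10^-4 / 0.3546 = 0.4691 mmol/L
[CO3²⁻] = α₂·DIC; α₂ = 0.0001548, so [CO3²⁻] = 0.0001548 × 0.4691 = 7.26×10^-5 mmol/L = 0.0726 μmol/L

[CO3²⁻] = 0.0726 μmol/L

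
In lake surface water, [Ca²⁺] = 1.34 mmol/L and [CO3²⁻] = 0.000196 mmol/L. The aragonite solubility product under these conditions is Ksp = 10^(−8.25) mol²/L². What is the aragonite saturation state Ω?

Ksp = 10^(−8.25) = 5.623×10^-9
Ω = [Ca²⁺][CO3²⁻]/Ksp = (1.34×10^-3)(0.000196×10^-3) / 5.623×10^-9 = 0.0467

Ω = 0.0467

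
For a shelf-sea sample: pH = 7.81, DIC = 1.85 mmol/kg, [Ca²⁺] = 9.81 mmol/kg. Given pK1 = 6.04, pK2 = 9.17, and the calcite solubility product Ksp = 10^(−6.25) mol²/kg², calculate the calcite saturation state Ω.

Ω = 1.33

α₂ = 1 / (1 + [H⁺]/K2 + [H⁺]²/(K1K2)) = 1 / (1 + 10^+1.36 + 10^-0.41)
   = 1 / (1 + 22.909 + 0.38905) = 1/24.298 = 0.04116
[CO3²⁻] = α₂ × DIC = 0.04116 × 1.85 = 0.07614 mmol/kg
Ksp = 10^(−6.25) = 5.623×10^-7
Ω = [Ca²⁺][CO3²⁻]/Ksp = (9.81×10^-3)(7.614×10^-5) / 5.623×10^-7 = 1.33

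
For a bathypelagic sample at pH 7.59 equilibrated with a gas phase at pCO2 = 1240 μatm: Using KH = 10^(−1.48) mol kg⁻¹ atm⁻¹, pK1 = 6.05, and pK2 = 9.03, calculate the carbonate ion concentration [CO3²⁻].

[CO3²⁻] = 0.0517 mmol/kg

[CO2*] = KH · pCO2 = 10^(−1.48) × 1240×10^-6 = 4.106×10^-5 mol/kg
α₀ = 1/(1 + K1/[H⁺] + K1K2/[H⁺]²) = 1/(1 + 10^+1.54 + 10^+0.10) = 0.02708
DIC = [CO2*]/α₀ = 4.106×10^-5 / 0.02708 = 1.516 mmol/kg
[CO3²⁻] = α₂·DIC; α₂ = 0.03409, so [CO3²⁻] = 0.03409 × 1.516 = 0.0517 mmol/kg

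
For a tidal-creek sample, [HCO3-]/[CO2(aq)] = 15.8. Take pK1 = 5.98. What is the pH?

pH = 7.18

From K1 = [H⁺][HCO3-]/[CO2(aq)]:  pH = pK1 + log₁₀([HCO3-]/[CO2(aq)])
log₁₀(15.8) = +1.199
pH = 5.98 + (+1.199) = 7.18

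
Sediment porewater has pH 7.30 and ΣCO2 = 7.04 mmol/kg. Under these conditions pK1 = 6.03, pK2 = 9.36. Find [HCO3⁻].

[HCO3⁻] = 6.63 mmol/kg

α₁ = 1 / (1 + [H⁺]/K1 + K2/[H⁺]) = 1 / (1 + 10^-1.27 + 10^-2.06)
   = 1 / (1 + 0.053703 + 0.0087096) = 1/1.0624 = 0.9413
[HCO3⁻] = α₁ × DIC = 0.9413 × 7.04 = 6.63 mmol/kg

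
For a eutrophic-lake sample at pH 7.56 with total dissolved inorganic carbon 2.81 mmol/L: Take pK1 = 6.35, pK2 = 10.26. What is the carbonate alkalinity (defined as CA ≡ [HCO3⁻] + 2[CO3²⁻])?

CA = [HCO3⁻] + 2[CO3²⁻] = (α₁ + 2α₂)·DIC
At pH 7.56: [H⁺]/K1 = 10^-1.21 = 0.061660, K2/[H⁺] = 10^-2.70 = 0.0019953
α₁ = 1/(1 + 0.061660 + 0.0019953) = 1/1.0637 = 0.9402; α₂ = α₁·K2/[H⁺] = 0.001876
α₁ + 2α₂ = 0.9439
CA = 0.9439 × 2.81 = 2.65 mmol/L

CA = 2.65 mmol/L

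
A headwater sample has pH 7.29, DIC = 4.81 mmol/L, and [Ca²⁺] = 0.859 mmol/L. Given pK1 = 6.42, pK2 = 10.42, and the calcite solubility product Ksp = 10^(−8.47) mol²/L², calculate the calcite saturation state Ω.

Ω = 0.796

α₂ = 1 / (1 + [H⁺]/K2 + [H⁺]²/(K1K2)) = 1 / (1 + 10^+3.13 + 10^+2.26)
   = 1 / (1 + 1349.0 + 181.97) = 1/1531.9 = 0.0006528
[CO3²⁻] = α₂ × DIC = 0.0006528 × 4.81 = 0.003140 mmol/L = 3.140 μmol/L
Ksp = 10^(−8.47) = 3.388×10^-9
Ω = [Ca²⁺][CO3²⁻]/Ksp = (0.859×10^-3)(3.140×10^-6) / 3.388×10^-9 = 0.796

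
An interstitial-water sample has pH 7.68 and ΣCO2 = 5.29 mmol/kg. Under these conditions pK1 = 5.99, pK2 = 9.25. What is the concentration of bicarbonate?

α₁ = 1 / (1 + [H⁺]/K1 + K2/[H⁺]) = 1 / (1 + 10^-1.69 + 10^-1.57)
   = 1 / (1 + 0.020417 + 0.026915) = 1/1.0473 = 0.9548
[HCO3⁻] = α₁ × DIC = 0.9548 × 5.29 = 5.05 mmol/kg

[HCO3⁻] = 5.05 mmol/kg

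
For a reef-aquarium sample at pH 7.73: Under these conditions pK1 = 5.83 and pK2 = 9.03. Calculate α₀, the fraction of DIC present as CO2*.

α₀ = 1 / (1 + K1/[H⁺] + K1K2/[H⁺]²) = 1 / (1 + 10^+1.90 + 10^+0.60)
   = 1 / (1 + 79.433 + 3.9811) = 1/84.414 = 0.01185

α₀ = 0.0118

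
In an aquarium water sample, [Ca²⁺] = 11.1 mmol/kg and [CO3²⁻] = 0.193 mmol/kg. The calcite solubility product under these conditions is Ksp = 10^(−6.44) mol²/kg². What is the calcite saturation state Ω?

Ksp = 10^(−6.44) = 3.631×10^-7
Ω = [Ca²⁺][CO3²⁻]/Ksp = (11.1×10^-3)(0.193×10^-3) / 3.631×10^-7 = 5.90

Ω = 5.90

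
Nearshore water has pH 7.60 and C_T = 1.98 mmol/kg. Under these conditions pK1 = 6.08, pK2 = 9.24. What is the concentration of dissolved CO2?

α₀ = 1 / (1 + K1/[H⁺] + K1K2/[H⁺]²) = 1 / (1 + 10^+1.52 + 10^-0.12)
   = 1 / (1 + 33.113 + 0.75858) = 1/34.872 = 0.02868
[CO2*] = α₀ × DIC = 0.02868 × 1.98 = 0.0568 mmol/kg

[CO2*] = 0.0568 mmol/kg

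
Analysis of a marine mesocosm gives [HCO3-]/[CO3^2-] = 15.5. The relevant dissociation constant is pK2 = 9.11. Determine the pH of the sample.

From K2 = [H⁺][CO3^2-]/[HCO3-]:  pH = pK2 − log₁₀([HCO3-]/[CO3^2-])
log₁₀(15.5) = +1.190
pH = 9.11 − (+1.190) = 7.92

pH = 7.92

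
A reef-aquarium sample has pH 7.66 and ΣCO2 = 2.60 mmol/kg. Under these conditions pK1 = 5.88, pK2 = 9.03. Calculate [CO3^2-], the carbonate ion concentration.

[CO3²⁻] = 0.105 mmol/kg

α₂ = 1 / (1 + [H⁺]/K2 + [H⁺]²/(K1K2)) = 1 / (1 + 10^+1.37 + 10^-0.41)
   = 1 / (1 + 23.442 + 0.38905) = 1/24.831 = 0.04027
[CO3²⁻] = α₂ × DIC = 0.04027 × 2.60 = 0.105 mmol/kg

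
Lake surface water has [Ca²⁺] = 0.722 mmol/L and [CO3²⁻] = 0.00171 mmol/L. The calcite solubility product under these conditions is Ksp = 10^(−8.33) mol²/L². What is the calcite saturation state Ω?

Ksp = 10^(−8.33) = 4.677×10^-9
Ω = [Ca²⁺][CO3²⁻]/Ksp = (0.722×10^-3)(0.00171×10^-3) / 4.677×10^-9 = 0.264

Ω = 0.264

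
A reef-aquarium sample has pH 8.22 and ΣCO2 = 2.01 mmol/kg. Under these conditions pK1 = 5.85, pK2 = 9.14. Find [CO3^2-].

α₂ = 1 / (1 + [H⁺]/K2 + [H⁺]²/(K1K2)) = 1 / (1 + 10^+0.92 + 10^-1.45)
   = 1 / (1 + 8.3176 + 0.035481) = 1/9.3531 = 0.1069
[CO3²⁻] = α₂ × DIC = 0.1069 × 2.01 = 0.215 mmol/kg

[CO3²⁻] = 0.215 mmol/kg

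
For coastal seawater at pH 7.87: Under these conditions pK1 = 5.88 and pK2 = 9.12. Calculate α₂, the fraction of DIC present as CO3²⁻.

α₂ = 1 / (1 + [H⁺]/K2 + [H⁺]²/(K1K2)) = 1 / (1 + 10^+1.25 + 10^-0.74)
   = 1 / (1 + 17.783 + 0.18197) = 1/18.965 = 0.05273

α₂ = 0.0527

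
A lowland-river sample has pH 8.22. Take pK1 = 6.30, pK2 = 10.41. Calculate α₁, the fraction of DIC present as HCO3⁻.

α₁ = 0.982

α₁ = 1 / (1 + [H⁺]/K1 + K2/[H⁺]) = 1 / (1 + 10^-1.92 + 10^-2.19)
   = 1 / (1 + 0.012023 + 0.0064565) = 1/1.0185 = 0.9819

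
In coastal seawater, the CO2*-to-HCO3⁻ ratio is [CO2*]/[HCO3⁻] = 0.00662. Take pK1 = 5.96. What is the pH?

From K1 = [H⁺][HCO3⁻]/[CO2*]:  pH = pK1 − log₁₀([CO2*]/[HCO3⁻])
log₁₀(0.00662) = -2.179
pH = 5.96 − (-2.179) = 8.14

pH = 8.14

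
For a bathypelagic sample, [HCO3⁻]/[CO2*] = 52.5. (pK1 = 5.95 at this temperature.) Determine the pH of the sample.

pH = 7.67

From K1 = [H⁺][HCO3⁻]/[CO2*]:  pH = pK1 + log₁₀([HCO3⁻]/[CO2*])
log₁₀(52.5) = +1.720
pH = 5.95 + (+1.720) = 7.67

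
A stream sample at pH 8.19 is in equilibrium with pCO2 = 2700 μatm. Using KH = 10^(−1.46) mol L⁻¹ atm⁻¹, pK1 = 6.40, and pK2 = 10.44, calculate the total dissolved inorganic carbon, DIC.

[CO2*] = KH · pCO2 = 10^(−1.46) × 2700×10^-6 = 9.362×10^-5 mol/L
α₀ = 1/(1 + K1/[H⁺] + K1K2/[H⁺]²) = 1/(1 + 10^+1.79 + 10^-0.46) = 0.01587
DIC = [CO2*]/α₀ = 9.362×10^-5 / 0.01587 = 5.90 mmol/L

DIC = 5.90 mmol/L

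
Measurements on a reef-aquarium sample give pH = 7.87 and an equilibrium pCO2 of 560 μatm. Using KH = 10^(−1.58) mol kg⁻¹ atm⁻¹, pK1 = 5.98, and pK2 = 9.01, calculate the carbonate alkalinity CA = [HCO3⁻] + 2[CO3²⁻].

[CO2*] = KH · pCO2 = 10^(−1.58) × 560×10^-6 = 1.473×10^-5 mol/kg
α₀ = 1/(1 + K1/[H⁺] + K1K2/[H⁺]²) = 1/(1 + 10^+1.89 + 10^+0.75) = 0.01187
DIC = [CO2*]/α₀ = 1.473×10^-5 / 0.01187 = 1.241 mmol/kg
CA = (α₁ + 2α₂)·DIC = (0.9214 + 2×0.06675) × 1.241 = 1.31 mmol/kg

CA = 1.31 mmol/kg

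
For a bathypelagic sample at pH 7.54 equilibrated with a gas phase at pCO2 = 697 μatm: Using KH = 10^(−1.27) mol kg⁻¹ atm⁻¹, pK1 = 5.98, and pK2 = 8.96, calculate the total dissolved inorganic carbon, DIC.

DIC = 1.45 mmol/kg

[CO2*] = KH · pCO2 = 10^(−1.27) × 697×10^-6 = 3.743×10^-5 mol/kg
α₀ = 1/(1 + K1/[H⁺] + K1K2/[H⁺]²) = 1/(1 + 10^+1.56 + 10^+0.14) = 0.02585
DIC = [CO2*]/α₀ = 3.743×10^-5 / 0.02585 = 1.45 mmol/kg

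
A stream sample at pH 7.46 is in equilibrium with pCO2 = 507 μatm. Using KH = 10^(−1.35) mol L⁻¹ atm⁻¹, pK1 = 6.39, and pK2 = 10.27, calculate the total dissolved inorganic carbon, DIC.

[CO2*] = KH · pCO2 = 10^(−1.35) × 507×10^-6 = 2.265×10^-5 mol/L
α₀ = 1/(1 + K1/[H⁺] + K1K2/[H⁺]²) = 1/(1 + 10^+1.07 + 10^-1.74) = 0.07833
DIC = [CO2*]/α₀ = 2.265×10^-5 / 0.07833 = 0.289 mmol/L

DIC = 0.289 mmol/L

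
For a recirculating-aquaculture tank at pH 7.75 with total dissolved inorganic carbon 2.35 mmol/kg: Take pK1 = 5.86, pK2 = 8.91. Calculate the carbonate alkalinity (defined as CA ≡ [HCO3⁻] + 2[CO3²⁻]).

CA = 2.47 mmol/kg

CA = [HCO3⁻] + 2[CO3²⁻] = (α₁ + 2α₂)·DIC
At pH 7.75: [H⁺]/K1 = 10^-1.89 = 0.012882, K2/[H⁺] = 10^-1.16 = 0.069183
α₁ = 1/(1 + 0.012882 + 0.069183) = 1/1.0821 = 0.9242; α₂ = α₁·K2/[H⁺] = 0.06394
α₁ + 2α₂ = 1.0520
CA = 1.0520 × 2.35 = 2.47 mmol/kg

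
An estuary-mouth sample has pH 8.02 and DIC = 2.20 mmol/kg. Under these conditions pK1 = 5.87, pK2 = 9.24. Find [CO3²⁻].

[CO3²⁻] = 0.124 mmol/kg

α₂ = 1 / (1 + [H⁺]/K2 + [H⁺]²/(K1K2)) = 1 / (1 + 10^+1.22 + 10^-0.93)
   = 1 / (1 + 16.596 + 0.11749) = 1/17.713 = 0.05645
[CO3²⁻] = α₂ × DIC = 0.05645 × 2.20 = 0.124 mmol/kg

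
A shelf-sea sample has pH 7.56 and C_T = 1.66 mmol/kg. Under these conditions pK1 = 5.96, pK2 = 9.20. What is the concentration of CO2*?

α₀ = 1 / (1 + K1/[H⁺] + K1K2/[H⁺]²) = 1 / (1 + 10^+1.60 + 10^-0.04)
   = 1 / (1 + 39.811 + 0.91201) = 1/41.723 = 0.02397
[CO2*] = α₀ × DIC = 0.02397 × 1.66 = 0.0398 mmol/kg

[CO2*] = 0.0398 mmol/kg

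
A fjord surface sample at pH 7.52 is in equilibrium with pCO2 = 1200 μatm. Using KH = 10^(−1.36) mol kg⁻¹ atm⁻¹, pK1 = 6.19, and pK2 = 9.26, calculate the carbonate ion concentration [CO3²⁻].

[CO2*] = KH · pCO2 = 10^(−1.36) × 1200×10^-6 = 5.238×10^-5 mol/kg
α₀ = 1/(1 + K1/[H⁺] + K1K2/[H⁺]²) = 1/(1 + 10^+1.33 + 10^-0.41) = 0.04392
DIC = [CO2*]/α₀ = 5.238×10^-5 / 0.04392 = 1.193 mmol/kg
[CO3²⁻] = α₂·DIC; α₂ = 0.01709, so [CO3²⁻] = 0.01709 × 1.193 = 0.0204 mmol/kg

[CO3²⁻] = 0.0204 mmol/kg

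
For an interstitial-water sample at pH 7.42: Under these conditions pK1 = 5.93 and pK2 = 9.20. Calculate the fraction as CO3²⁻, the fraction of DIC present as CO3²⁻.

α₂ = 1 / (1 + [H⁺]/K2 + [H⁺]²/(K1K2)) = 1 / (1 + 10^+1.78 + 10^+0.29)
   = 1 / (1 + 60.256 + 1.9498) = 1/63.206 = 0.01582

α₂ = 0.0158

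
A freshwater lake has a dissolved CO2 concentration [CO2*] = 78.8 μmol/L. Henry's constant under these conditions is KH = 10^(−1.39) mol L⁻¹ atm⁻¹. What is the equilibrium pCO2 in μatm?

KH = 10^(−1.39) = 4.074×10^-2 mol L⁻¹ atm⁻¹
pCO2 = [CO2*]/KH = 78.8×10^-6 / 4.074×10^-2 = 1.93×10^-3 atm = 1930 μatm

pCO2 = 1930 μatm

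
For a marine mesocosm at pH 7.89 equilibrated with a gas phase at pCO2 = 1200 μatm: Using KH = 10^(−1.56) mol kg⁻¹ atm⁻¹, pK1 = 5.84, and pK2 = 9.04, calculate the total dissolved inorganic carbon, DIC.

DIC = 4.00 mmol/kg

[CO2*] = KH · pCO2 = 10^(−1.56) × 1200×10^-6 = 3.305×10^-5 mol/kg
α₀ = 1/(1 + K1/[H⁺] + K1K2/[H⁺]²) = 1/(1 + 10^+2.05 + 10^+0.90) = 0.008255
DIC = [CO2*]/α₀ = 3.305×10^-5 / 0.008255 = 4.00 mmol/kg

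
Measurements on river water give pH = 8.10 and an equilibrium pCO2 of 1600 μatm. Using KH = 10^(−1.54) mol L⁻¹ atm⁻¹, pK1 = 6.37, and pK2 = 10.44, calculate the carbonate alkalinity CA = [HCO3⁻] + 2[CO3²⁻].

CA = 2.50 mmol/L

[CO2*] = KH · pCO2 = 10^(−1.54) × 1600×10^-6 = 4.614×10^-5 mol/L
α₀ = 1/(1 + K1/[H⁺] + K1K2/[H⁺]²) = 1/(1 + 10^+1.73 + 10^-0.61) = 0.01820
DIC = [CO2*]/α₀ = 4.614×10^-5 / 0.01820 = 2.536 mmol/L
CA = (α₁ + 2α₂)·DIC = (0.9773 + 2×0.004467) × 2.536 = 2.50 mmol/L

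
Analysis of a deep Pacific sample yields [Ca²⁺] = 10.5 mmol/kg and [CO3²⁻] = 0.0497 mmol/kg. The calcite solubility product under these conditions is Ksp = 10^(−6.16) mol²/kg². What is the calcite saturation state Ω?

Ω = 0.754

Ksp = 10^(−6.16) = 6.918×10^-7
Ω = [Ca²⁺][CO3²⁻]/Ksp = (10.5×10^-3)(0.0497×10^-3) / 6.918×10^-7 = 0.754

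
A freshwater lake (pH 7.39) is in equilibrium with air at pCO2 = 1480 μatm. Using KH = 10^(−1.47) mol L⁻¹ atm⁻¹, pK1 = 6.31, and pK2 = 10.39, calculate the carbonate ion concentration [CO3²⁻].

[CO2*] = KH · pCO2 = 10^(−1.47) × 1480×10^-6 = 5.015×10^-5 mol/L
α₀ = 1/(1 + K1/[H⁺] + K1K2/[H⁺]²) = 1/(1 + 10^+1.08 + 10^-1.92) = 0.07672
DIC = [CO2*]/α₀ = 5.015×10^-5 / 0.07672 = 0.6537 mmol/L
[CO3²⁻] = α₂·DIC; α₂ = 0.0009224, so [CO3²⁻] = 0.0009224 × 0.6537 = 0.000603 mmol/L = 0.603 μmol/L

[CO3²⁻] = 0.603 μmol/L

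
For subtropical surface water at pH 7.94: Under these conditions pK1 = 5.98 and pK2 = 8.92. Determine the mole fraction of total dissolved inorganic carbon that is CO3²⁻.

α₂ = 1 / (1 + [H⁺]/K2 + [H⁺]²/(K1K2)) = 1 / (1 + 10^+0.98 + 10^-0.98)
   = 1 / (1 + 9.5499 + 0.10471) = 1/10.655 = 0.09386

α₂ = 0.0939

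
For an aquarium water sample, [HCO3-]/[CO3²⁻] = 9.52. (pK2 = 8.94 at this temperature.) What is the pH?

From K2 = [H⁺][CO3²⁻]/[HCO3-]:  pH = pK2 − log₁₀([HCO3-]/[CO3²⁻])
log₁₀(9.52) = +0.979
pH = 8.94 − (+0.979) = 7.96

pH = 7.96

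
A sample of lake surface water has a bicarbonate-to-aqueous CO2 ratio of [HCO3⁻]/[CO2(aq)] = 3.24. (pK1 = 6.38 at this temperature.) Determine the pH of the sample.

pH = 6.89

From K1 = [H⁺][HCO3⁻]/[CO2(aq)]:  pH = pK1 + log₁₀([HCO3⁻]/[CO2(aq)])
log₁₀(3.24) = +0.511
pH = 6.38 + (+0.511) = 6.89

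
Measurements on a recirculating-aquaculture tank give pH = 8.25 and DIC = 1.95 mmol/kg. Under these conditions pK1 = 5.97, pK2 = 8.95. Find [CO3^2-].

α₂ = 1 / (1 + [H⁺]/K2 + [H⁺]²/(K1K2)) = 1 / (1 + 10^+0.70 + 10^-1.58)
   = 1 / (1 + 5.0119 + 0.026303) = 1/6.0382 = 0.1656
[CO3²⁻] = α₂ × DIC = 0.1656 × 1.95 = 0.323 mmol/kg

[CO3²⁻] = 0.323 mmol/kg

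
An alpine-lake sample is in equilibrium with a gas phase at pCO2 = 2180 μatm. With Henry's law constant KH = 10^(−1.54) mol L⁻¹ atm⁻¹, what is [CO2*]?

[CO2*] = 62.9 μmol/L

KH = 10^(−1.54) = 2.884×10^-2 mol L⁻¹ atm⁻¹
[CO2*] = KH · pCO2 = 2.884×10^-2 × 2180×10^-6 atm = 6.29×10^-5 mol/L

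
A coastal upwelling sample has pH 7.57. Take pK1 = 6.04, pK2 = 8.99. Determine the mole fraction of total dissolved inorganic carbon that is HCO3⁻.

α₁ = 1 / (1 + [H⁺]/K1 + K2/[H⁺]) = 1 / (1 + 10^-1.53 + 10^-1.42)
   = 1 / (1 + 0.029512 + 0.038019) = 1/1.0675 = 0.9367

α₁ = 0.937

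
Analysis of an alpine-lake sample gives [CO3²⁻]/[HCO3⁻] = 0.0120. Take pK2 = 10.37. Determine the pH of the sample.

From K2 = [H⁺][CO3²⁻]/[HCO3⁻]:  pH = pK2 + log₁₀([CO3²⁻]/[HCO3⁻])
log₁₀(0.0120) = -1.921
pH = 10.37 + (-1.921) = 8.45

pH = 8.45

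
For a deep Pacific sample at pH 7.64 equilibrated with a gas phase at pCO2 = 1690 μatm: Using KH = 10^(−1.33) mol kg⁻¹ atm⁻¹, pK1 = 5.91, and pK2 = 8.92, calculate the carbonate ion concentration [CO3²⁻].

[CO3²⁻] = 0.223 mmol/kg

[CO2*] = KH · pCO2 = 10^(−1.33) × 1690×10^-6 = 7.905×10^-5 mol/kg
α₀ = 1/(1 + K1/[H⁺] + K1K2/[H⁺]²) = 1/(1 + 10^+1.73 + 10^+0.45) = 0.01738
DIC = [CO2*]/α₀ = 7.905×10^-5 / 0.01738 = 4.547 mmol/kg
[CO3²⁻] = α₂·DIC; α₂ = 0.04900, so [CO3²⁻] = 0.04900 × 4.547 = 0.223 mmol/kg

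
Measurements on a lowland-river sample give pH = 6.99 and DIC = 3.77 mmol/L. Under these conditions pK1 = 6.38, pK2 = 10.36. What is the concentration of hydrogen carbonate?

α₁ = 1 / (1 + [H⁺]/K1 + K2/[H⁺]) = 1 / (1 + 10^-0.61 + 10^-3.37)
   = 1 / (1 + 0.24547 + 0.00042658) = 1/1.2459 = 0.8026
[HCO3⁻] = α₁ × DIC = 0.8026 × 3.77 = 3.03 mmol/L

[HCO3⁻] = 3.03 mmol/L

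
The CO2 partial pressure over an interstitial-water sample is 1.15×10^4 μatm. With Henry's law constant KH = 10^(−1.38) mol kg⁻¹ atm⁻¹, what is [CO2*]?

[CO2*] = 479 μmol/kg

KH = 10^(−1.38) = 4.169×10^-2 mol kg⁻¹ atm⁻¹
[CO2*] = KH · pCO2 = 4.169×10^-2 × 1.15×10^4×10^-6 atm = 4.79×10^-4 mol/kg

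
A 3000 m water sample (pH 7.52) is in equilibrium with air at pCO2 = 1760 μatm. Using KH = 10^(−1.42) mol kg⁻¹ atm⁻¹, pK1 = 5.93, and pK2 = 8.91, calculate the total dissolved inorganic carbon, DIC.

[CO2*] = KH · pCO2 = 10^(−1.42) × 1760×10^-6 = 6.691×10^-5 mol/kg
α₀ = 1/(1 + K1/[H⁺] + K1K2/[H⁺]²) = 1/(1 + 10^+1.59 + 10^+0.20) = 0.02410
DIC = [CO2*]/α₀ = 6.691×10^-5 / 0.02410 = 2.78 mmol/kg

DIC = 2.78 mmol/kg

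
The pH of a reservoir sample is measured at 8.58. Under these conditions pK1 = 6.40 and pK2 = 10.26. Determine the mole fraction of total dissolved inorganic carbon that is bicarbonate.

α₁ = 1 / (1 + [H⁺]/K1 + K2/[H⁺]) = 1 / (1 + 10^-2.18 + 10^-1.68)
   = 1 / (1 + 0.0066069 + 0.020893) = 1/1.0275 = 0.9732

α₁ = 0.973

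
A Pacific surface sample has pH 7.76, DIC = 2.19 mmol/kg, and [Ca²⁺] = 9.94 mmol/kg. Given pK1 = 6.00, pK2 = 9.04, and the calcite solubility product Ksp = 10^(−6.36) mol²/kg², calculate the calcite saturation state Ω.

Ω = 2.45

α₂ = 1 / (1 + [H⁺]/K2 + [H⁺]²/(K1K2)) = 1 / (1 + 10^+1.28 + 10^-0.48)
   = 1 / (1 + 19.055 + 0.33113) = 1/20.386 = 0.04905
[CO3²⁻] = α₂ × DIC = 0.04905 × 2.19 = 0.1074 mmol/kg
Ksp = 10^(−6.36) = 4.365×10^-7
Ω = [Ca²⁺][CO3²⁻]/Ksp = (9.94×10^-3)(1.074×10^-4) / 4.365×10^-7 = 2.45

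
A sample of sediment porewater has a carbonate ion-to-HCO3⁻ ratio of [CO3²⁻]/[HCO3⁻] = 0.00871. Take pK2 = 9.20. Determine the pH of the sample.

From K2 = [H⁺][CO3²⁻]/[HCO3⁻]:  pH = pK2 + log₁₀([CO3²⁻]/[HCO3⁻])
log₁₀(0.00871) = -2.060
pH = 9.20 + (-2.060) = 7.14

pH = 7.14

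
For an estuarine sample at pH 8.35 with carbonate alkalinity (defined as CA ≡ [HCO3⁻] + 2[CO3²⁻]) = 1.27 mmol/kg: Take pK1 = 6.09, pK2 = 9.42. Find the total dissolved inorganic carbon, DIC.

CA = [HCO3⁻] + 2[CO3²⁻] = (α₁ + 2α₂)·DIC
At pH 8.35: [H⁺]/K1 = 10^-2.26 = 0.0054954, K2/[H⁺] = 10^-1.07 = 0.085114
α₁ = 1/(1 + 0.0054954 + 0.085114) = 1/1.0906 = 0.9169; α₂ = α₁·K2/[H⁺] = 0.07804
α₁ + 2α₂ = 1.0730
DIC = CA / (α₁ + 2α₂) = 1.27 / 1.0730 = 1.18 mmol/kg

DIC = 1.18 mmol/kg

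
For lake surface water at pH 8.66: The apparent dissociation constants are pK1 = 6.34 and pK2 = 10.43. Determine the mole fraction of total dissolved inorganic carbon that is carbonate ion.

α₂ = 1 / (1 + [H⁺]/K2 + [H⁺]²/(K1K2)) = 1 / (1 + 10^+1.77 + 10^-0.55)
   = 1 / (1 + 58.884 + 0.28184) = 1/60.166 = 0.01662

α₂ = 0.0166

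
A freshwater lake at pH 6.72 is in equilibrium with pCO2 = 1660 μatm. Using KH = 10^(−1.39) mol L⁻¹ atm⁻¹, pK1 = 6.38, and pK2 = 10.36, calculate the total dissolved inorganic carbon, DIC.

[CO2*] = KH · pCO2 = 10^(−1.39) × 1660×10^-6 = 6.763×10^-5 mol/L
α₀ = 1/(1 + K1/[H⁺] + K1K2/[H⁺]²) = 1/(1 + 10^+0.34 + 10^-3.30) = 0.3137
DIC = [CO2*]/α₀ = 6.763×10^-5 / 0.3137 = 0.216 mmol/L

DIC = 0.216 mmol/L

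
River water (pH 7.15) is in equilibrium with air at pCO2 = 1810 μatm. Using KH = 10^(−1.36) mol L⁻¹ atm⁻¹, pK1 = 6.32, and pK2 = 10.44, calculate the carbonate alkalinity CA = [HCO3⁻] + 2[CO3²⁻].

CA = 0.535 mmol/L

[CO2*] = KH · pCO2 = 10^(−1.36) × 1810×10^-6 = 7.901×10^-5 mol/L
α₀ = 1/(1 + K1/[H⁺] + K1K2/[H⁺]²) = 1/(1 + 10^+0.83 + 10^-2.46) = 0.1288
DIC = [CO2*]/α₀ = 7.901×10^-5 / 0.1288 = 0.6135 mmol/L
CA = (α₁ + 2α₂)·DIC = (0.8708 + 2×0.0004466) × 0.6135 = 0.535 mmol/L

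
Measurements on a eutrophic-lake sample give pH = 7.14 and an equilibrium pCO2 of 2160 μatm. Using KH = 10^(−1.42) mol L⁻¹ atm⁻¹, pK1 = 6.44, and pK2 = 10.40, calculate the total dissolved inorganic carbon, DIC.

DIC = 0.494 mmol/L

[CO2*] = KH · pCO2 = 10^(−1.42) × 2160×10^-6 = 8.212×10^-5 mol/L
α₀ = 1/(1 + K1/[H⁺] + K1K2/[H⁺]²) = 1/(1 + 10^+0.70 + 10^-2.56) = 0.1663
DIC = [CO2*]/α₀ = 8.212×10^-5 / 0.1663 = 0.494 mmol/L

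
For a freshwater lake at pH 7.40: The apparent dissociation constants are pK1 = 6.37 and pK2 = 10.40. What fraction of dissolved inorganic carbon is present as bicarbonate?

α₁ = 0.914

α₁ = 1 / (1 + [H⁺]/K1 + K2/[H⁺]) = 1 / (1 + 10^-1.03 + 10^-3.00)
   = 1 / (1 + 0.093325 + 0.0010000) = 1/1.0943 = 0.9138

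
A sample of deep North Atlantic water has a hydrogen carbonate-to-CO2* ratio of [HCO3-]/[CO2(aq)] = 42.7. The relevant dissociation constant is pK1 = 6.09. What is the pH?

pH = 7.72

From K1 = [H⁺][HCO3-]/[CO2(aq)]:  pH = pK1 + log₁₀([HCO3-]/[CO2(aq)])
log₁₀(42.7) = +1.630
pH = 6.09 + (+1.630) = 7.72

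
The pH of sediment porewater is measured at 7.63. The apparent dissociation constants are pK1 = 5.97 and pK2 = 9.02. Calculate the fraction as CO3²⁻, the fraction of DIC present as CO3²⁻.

α₂ = 1 / (1 + [H⁺]/K2 + [H⁺]²/(K1K2)) = 1 / (1 + 10^+1.39 + 10^-0.27)
   = 1 / (1 + 24.547 + 0.53703) = 1/26.084 = 0.03834

α₂ = 0.0383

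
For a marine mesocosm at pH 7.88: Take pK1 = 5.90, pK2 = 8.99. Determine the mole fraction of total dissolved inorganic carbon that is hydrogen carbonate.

α₁ = 0.919

α₁ = 1 / (1 + [H⁺]/K1 + K2/[H⁺]) = 1 / (1 + 10^-1.98 + 10^-1.11)
   = 1 / (1 + 0.010471 + 0.077625) = 1/1.0881 = 0.9190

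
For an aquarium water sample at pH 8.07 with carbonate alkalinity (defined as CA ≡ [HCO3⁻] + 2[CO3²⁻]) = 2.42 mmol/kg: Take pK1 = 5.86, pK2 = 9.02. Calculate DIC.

DIC = 2.21 mmol/kg

CA = [HCO3⁻] + 2[CO3²⁻] = (α₁ + 2α₂)·DIC
At pH 8.07: [H⁺]/K1 = 10^-2.21 = 0.0061660, K2/[H⁺] = 10^-0.95 = 0.11220
α₁ = 1/(1 + 0.0061660 + 0.11220) = 1/1.1184 = 0.8942; α₂ = α₁·K2/[H⁺] = 0.1003
α₁ + 2α₂ = 1.0948
DIC = CA / (α₁ + 2α₂) = 2.42 / 1.0948 = 2.21 mmol/kg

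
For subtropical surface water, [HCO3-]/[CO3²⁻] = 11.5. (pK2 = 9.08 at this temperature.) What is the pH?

pH = 8.02

From K2 = [H⁺][CO3²⁻]/[HCO3-]:  pH = pK2 − log₁₀([HCO3-]/[CO3²⁻])
log₁₀(11.5) = +1.061
pH = 9.08 − (+1.061) = 8.02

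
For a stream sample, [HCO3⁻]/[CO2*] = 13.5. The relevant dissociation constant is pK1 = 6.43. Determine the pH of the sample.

From K1 = [H⁺][HCO3⁻]/[CO2*]:  pH = pK1 + log₁₀([HCO3⁻]/[CO2*])
log₁₀(13.5) = +1.130
pH = 6.43 + (+1.130) = 7.56

pH = 7.56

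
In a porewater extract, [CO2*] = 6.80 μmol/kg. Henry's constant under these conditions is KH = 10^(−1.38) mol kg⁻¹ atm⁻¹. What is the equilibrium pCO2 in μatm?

pCO2 = 163 μatm

KH = 10^(−1.38) = 4.169×10^-2 mol kg⁻¹ atm⁻¹
pCO2 = [CO2*]/KH = 6.80×10^-6 / 4.169×10^-2 = 1.63×10^-4 atm = 163 μatm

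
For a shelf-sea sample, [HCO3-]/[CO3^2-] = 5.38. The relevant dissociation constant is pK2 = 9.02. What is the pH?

pH = 8.29

From K2 = [H⁺][CO3^2-]/[HCO3-]:  pH = pK2 − log₁₀([HCO3-]/[CO3^2-])
log₁₀(5.38) = +0.731
pH = 9.02 − (+0.731) = 8.29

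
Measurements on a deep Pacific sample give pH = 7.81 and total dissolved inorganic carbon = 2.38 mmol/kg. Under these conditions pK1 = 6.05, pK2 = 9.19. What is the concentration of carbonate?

α₂ = 1 / (1 + [H⁺]/K2 + [H⁺]²/(K1K2)) = 1 / (1 + 10^+1.38 + 10^-0.38)
   = 1 / (1 + 23.988 + 0.41687) = 1/25.405 = 0.03936
[CO3²⁻] = α₂ × DIC = 0.03936 × 2.38 = 0.0937 mmol/kg

[CO3²⁻] = 0.0937 mmol/kg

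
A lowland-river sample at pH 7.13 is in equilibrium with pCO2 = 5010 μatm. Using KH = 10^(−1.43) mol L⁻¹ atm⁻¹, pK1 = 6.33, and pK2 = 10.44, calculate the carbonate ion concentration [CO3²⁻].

[CO3²⁻] = 0.575 μmol/L

[CO2*] = KH · pCO2 = 10^(−1.43) × 5010×10^-6 = 1.861×10^-4 mol/L
α₀ = 1/(1 + K1/[H⁺] + K1K2/[H⁺]²) = 1/(1 + 10^+0.80 + 10^-2.51) = 0.1367
DIC = [CO2*]/α₀ = 1.861×10^-4 / 0.1367 = 1.361 mmol/L
[CO3²⁻] = α₂·DIC; α₂ = 0.0004226, so [CO3²⁻] = 0.0004226 × 1.361 = 0.000575 mmol/L = 0.575 μmol/L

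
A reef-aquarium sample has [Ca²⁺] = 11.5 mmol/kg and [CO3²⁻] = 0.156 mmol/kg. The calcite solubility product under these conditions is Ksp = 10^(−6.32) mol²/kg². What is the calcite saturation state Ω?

Ω = 3.75

Ksp = 10^(−6.32) = 4.786×10^-7
Ω = [Ca²⁺][CO3²⁻]/Ksp = (11.5×10^-3)(0.156×10^-3) / 4.786×10^-7 = 3.75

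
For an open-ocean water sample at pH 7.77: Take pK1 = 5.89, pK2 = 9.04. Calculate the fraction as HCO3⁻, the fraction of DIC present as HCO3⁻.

α₁ = 1 / (1 + [H⁺]/K1 + K2/[H⁺]) = 1 / (1 + 10^-1.88 + 10^-1.27)
   = 1 / (1 + 0.013183 + 0.053703) = 1/1.0669 = 0.9373

α₁ = 0.937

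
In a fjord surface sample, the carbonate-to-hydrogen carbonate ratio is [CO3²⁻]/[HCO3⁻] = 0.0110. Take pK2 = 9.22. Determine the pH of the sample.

From K2 = [H⁺][CO3²⁻]/[HCO3⁻]:  pH = pK2 + log₁₀([CO3²⁻]/[HCO3⁻])
log₁₀(0.0110) = -1.959
pH = 9.22 + (-1.959) = 7.26

pH = 7.26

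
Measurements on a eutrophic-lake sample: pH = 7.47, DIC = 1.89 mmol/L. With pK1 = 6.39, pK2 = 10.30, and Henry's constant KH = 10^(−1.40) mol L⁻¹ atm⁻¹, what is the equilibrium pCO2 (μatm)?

pCO2 = 3640 μatm

α₀ = 1 / (1 + K1/[H⁺] + K1K2/[H⁺]²) = 1 / (1 + 10^+1.08 + 10^-1.75)
   = 1 / (1 + 12.023 + 0.017783) = 1/13.040 = 0.07668
[CO2*] = α₀ × DIC = 0.07668 × 1.89 = 0.1449 mmol/L
pCO2 = [CO2*]/KH = 1.449×10^-4 / 3.981×10^-2 = 3640 μatm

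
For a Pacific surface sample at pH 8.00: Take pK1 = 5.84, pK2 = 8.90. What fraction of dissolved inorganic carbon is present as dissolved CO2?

α₀ = 1 / (1 + K1/[H⁺] + K1K2/[H⁺]²) = 1 / (1 + 10^+2.16 + 10^+1.26)
   = 1 / (1 + 144.54 + 18.197) = 1/163.74 = 0.006107

α₀ = 0.00611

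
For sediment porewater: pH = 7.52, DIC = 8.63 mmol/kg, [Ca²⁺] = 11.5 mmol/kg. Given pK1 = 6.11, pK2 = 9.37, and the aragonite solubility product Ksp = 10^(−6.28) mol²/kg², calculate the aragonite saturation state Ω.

Ω = 2.54

α₂ = 1 / (1 + [H⁺]/K2 + [H⁺]²/(K1K2)) = 1 / (1 + 10^+1.85 + 10^+0.44)
   = 1 / (1 + 70.795 + 2.7542) = 1/74.549 = 0.01341
[CO3²⁻] = α₂ × DIC = 0.01341 × 8.63 = 0.1158 mmol/kg
Ksp = 10^(−6.28) = 5.248×10^-7
Ω = [Ca²⁺][CO3²⁻]/Ksp = (11.5×10^-3)(1.158×10^-4) / 5.248×10^-7 = 2.54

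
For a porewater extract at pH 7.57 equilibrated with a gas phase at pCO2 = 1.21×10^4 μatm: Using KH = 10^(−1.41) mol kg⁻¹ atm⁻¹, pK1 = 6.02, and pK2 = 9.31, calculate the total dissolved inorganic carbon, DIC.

[CO2*] = KH · pCO2 = 10^(−1.41) × 1.21×10^4×10^-6 = 4.707×10^-4 mol/kg
α₀ = 1/(1 + K1/[H⁺] + K1K2/[H⁺]²) = 1/(1 + 10^+1.55 + 10^-0.19) = 0.02693
DIC = [CO2*]/α₀ = 4.707×10^-4 / 0.02693 = 17.5 mmol/kg

DIC = 17.5 mmol/kg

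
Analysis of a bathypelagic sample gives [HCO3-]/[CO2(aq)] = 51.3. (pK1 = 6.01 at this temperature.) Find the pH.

From K1 = [H⁺][HCO3-]/[CO2(aq)]:  pH = pK1 + log₁₀([HCO3-]/[CO2(aq)])
log₁₀(51.3) = +1.710
pH = 6.01 + (+1.710) = 7.72

pH = 7.72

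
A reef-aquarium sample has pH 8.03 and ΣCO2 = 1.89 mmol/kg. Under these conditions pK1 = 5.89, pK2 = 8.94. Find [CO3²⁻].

α₂ = 1 / (1 + [H⁺]/K2 + [H⁺]²/(K1K2)) = 1 / (1 + 10^+0.91 + 10^-1.23)
   = 1 / (1 + 8.1283 + 0.058884) = 1/9.1872 = 0.1088
[CO3²⁻] = α₂ × DIC = 0.1088 × 1.89 = 0.206 mmol/kg

[CO3²⁻] = 0.206 mmol/kg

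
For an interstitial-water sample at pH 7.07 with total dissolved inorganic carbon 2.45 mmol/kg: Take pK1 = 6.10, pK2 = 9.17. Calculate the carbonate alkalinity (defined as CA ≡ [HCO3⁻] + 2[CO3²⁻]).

CA = 2.23 mmol/kg

CA = [HCO3⁻] + 2[CO3²⁻] = (α₁ + 2α₂)·DIC
At pH 7.07: [H⁺]/K1 = 10^-0.97 = 0.10715, K2/[H⁺] = 10^-2.10 = 0.0079433
α₁ = 1/(1 + 0.10715 + 0.0079433) = 1/1.1151 = 0.8968; α₂ = α₁·K2/[H⁺] = 0.007123
α₁ + 2α₂ = 0.9110
CA = 0.9110 × 2.45 = 2.23 mmol/kg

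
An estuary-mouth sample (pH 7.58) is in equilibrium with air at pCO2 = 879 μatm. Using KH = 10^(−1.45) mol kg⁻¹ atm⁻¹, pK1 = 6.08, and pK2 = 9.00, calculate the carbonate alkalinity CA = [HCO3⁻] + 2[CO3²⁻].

[CO2*] = KH · pCO2 = 10^(−1.45) × 879×10^-6 = 3.119×10^-5 mol/kg
α₀ = 1/(1 + K1/[H⁺] + K1K2/[H⁺]²) = 1/(1 + 10^+1.50 + 10^+0.08) = 0.02956
DIC = [CO2*]/α₀ = 3.119×10^-5 / 0.02956 = 1.055 mmol/kg
CA = (α₁ + 2α₂)·DIC = (0.9349 + 2×0.03554) × 1.055 = 1.06 mmol/kg

CA = 1.06 mmol/kg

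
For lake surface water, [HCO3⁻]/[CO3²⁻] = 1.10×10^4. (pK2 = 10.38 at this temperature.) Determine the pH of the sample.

pH = 6.34

From K2 = [H⁺][CO3²⁻]/[HCO3⁻]:  pH = pK2 − log₁₀([HCO3⁻]/[CO3²⁻])
log₁₀(1.10×10^4) = +4.041
pH = 10.38 − (+4.041) = 6.34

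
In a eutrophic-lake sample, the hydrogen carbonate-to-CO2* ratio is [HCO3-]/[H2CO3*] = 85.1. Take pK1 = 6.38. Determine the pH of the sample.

From K1 = [H⁺][HCO3-]/[H2CO3*]:  pH = pK1 + log₁₀([HCO3-]/[H2CO3*])
log₁₀(85.1) = +1.930
pH = 6.38 + (+1.930) = 8.31

pH = 8.31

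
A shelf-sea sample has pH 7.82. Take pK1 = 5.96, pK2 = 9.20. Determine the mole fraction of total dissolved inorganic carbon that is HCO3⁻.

α₁ = 1 / (1 + [H⁺]/K1 + K2/[H⁺]) = 1 / (1 + 10^-1.86 + 10^-1.38)
   = 1 / (1 + 0.013804 + 0.041687) = 1/1.0555 = 0.9474

α₁ = 0.947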